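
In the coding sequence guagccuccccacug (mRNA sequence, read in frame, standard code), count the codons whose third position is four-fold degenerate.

5

Codon 1 GUA (Val): third position 4-fold.
Codon 2 GCC (Ala): third position 4-fold.
Codon 3 UCC (Ser): third position 4-fold.
Codon 4 CCA (Pro): third position 4-fold.
Codon 5 CUG (Leu): third position 4-fold.
Four-fold degenerate third positions: 5.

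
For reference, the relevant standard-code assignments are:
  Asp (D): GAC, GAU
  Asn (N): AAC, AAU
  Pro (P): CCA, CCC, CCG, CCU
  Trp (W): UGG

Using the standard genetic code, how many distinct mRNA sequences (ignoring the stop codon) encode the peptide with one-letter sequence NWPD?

Asn: 2 codons.
Trp: 1 codon.
Pro: 4 codons.
Asp: 2 codons.
2 × 1 × 4 × 2 = 16.

16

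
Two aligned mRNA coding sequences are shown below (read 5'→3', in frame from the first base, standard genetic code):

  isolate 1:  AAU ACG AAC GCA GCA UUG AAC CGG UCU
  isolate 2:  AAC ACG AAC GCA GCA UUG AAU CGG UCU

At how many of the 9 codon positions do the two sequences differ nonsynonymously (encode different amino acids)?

0

Codon 1: AAU Asn / AAC Asn — synonymous.
Codon 2: ACG Thr / ACG Thr — identical.
Codon 3: AAC Asn / AAC Asn — identical.
Codon 4: GCA Ala / GCA Ala — identical.
Codon 5: GCA Ala / GCA Ala — identical.
Codon 6: UUG Leu / UUG Leu — identical.
Codon 7: AAC Asn / AAU Asn — synonymous.
Codon 8: CGG Arg / CGG Arg — identical.
Codon 9: UCU Ser / UCU Ser — identical.
Nonsynonymous differences: 0.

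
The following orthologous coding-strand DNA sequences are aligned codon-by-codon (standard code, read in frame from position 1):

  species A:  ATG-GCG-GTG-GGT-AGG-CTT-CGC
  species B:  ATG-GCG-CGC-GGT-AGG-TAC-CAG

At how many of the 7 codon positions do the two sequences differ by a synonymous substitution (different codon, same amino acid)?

0

Codon 1: ATG Met / ATG Met — identical.
Codon 2: GCG Ala / GCG Ala — identical.
Codon 3: GTG Val / CGC Arg — nonsynonymous.
Codon 4: GGT Gly / GGT Gly — identical.
Codon 5: AGG Arg / AGG Arg — identical.
Codon 6: CTT Leu / TAC Tyr — nonsynonymous.
Codon 7: CGC Arg / CAG Gln — nonsynonymous.
Synonymous differences: 0.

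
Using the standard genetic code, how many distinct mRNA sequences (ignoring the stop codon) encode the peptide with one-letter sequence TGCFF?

Thr: 4 codons.
Gly: 4 codons.
Cys: 2 codons.
Phe: 2 codons.
Phe: 2 codons.
4 × 4 × 2 × 2 × 2 = 128.

128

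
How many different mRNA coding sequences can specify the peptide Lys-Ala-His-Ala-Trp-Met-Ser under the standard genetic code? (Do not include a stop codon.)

384

Lys: 2 codons.
Ala: 4 codons.
His: 2 codons.
Ala: 4 codons.
Trp: 1 codon.
Met: 1 codon.
Ser: 6 codons.
2 × 4 × 2 × 4 × 1 × 1 × 6 = 384.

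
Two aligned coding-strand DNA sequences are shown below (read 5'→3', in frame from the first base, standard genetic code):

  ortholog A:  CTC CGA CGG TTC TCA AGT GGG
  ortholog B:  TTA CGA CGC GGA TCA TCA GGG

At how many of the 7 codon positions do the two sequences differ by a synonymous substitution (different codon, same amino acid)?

3

Codon 1: CTC Leu / TTA Leu — synonymous.
Codon 2: CGA Arg / CGA Arg — identical.
Codon 3: CGG Arg / CGC Arg — synonymous.
Codon 4: TTC Phe / GGA Gly — nonsynonymous.
Codon 5: TCA Ser / TCA Ser — identical.
Codon 6: AGT Ser / TCA Ser — synonymous.
Codon 7: GGG Gly / GGG Gly — identical.
Synonymous differences: 3.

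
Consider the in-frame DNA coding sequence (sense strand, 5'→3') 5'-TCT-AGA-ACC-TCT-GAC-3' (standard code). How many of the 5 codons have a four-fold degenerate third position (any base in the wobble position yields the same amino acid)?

3

Codon 1 TCT (Ser): third position 4-fold.
Codon 2 AGA (Arg): third position 2-fold.
Codon 3 ACC (Thr): third position 4-fold.
Codon 4 TCT (Ser): third position 4-fold.
Codon 5 GAC (Asp): third position 2-fold.
Four-fold degenerate third positions: 3.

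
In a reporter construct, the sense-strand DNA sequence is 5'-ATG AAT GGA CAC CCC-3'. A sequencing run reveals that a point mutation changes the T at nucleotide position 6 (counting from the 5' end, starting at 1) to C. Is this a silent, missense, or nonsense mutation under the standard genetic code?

silent

Position 6 falls in codon 2: AAT → Asn.
After the substitution the codon is AAC → Asn.
Both encode Asn, so the change is synonymous.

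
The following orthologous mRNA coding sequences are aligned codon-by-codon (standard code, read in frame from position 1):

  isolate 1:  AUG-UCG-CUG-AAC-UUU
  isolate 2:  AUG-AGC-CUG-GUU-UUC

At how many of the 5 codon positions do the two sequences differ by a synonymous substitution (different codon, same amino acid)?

Codon 1: AUG Met / AUG Met — identical.
Codon 2: UCG Ser / AGC Ser — synonymous.
Codon 3: CUG Leu / CUG Leu — identical.
Codon 4: AAC Asn / GUU Val — nonsynonymous.
Codon 5: UUU Phe / UUC Phe — synonymous.
Synonymous differences: 2.

2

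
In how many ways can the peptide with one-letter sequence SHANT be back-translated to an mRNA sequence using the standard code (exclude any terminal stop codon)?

Ser: 6 codons.
His: 2 codons.
Ala: 4 codons.
Asn: 2 codons.
Thr: 4 codons.
6 × 2 × 4 × 2 × 4 = 384.

384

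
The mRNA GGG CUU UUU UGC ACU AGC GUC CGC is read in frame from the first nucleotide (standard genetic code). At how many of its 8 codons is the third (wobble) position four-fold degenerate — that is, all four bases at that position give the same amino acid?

Codon 1 GGG (Gly): third position 4-fold.
Codon 2 CUU (Leu): third position 4-fold.
Codon 3 UUU (Phe): third position 2-fold.
Codon 4 UGC (Cys): third position 2-fold.
Codon 5 ACU (Thr): third position 4-fold.
Codon 6 AGC (Ser): third position 2-fold.
Codon 7 GUC (Val): third position 4-fold.
Codon 8 CGC (Arg): third position 4-fold.
Four-fold degenerate third positions: 5.

5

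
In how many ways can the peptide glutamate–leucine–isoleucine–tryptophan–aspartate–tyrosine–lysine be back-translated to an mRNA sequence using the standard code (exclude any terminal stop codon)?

288

Glu: 2 codons.
Leu: 6 codons.
Ile: 3 codons.
Trp: 1 codon.
Asp: 2 codons.
Tyr: 2 codons.
Lys: 2 codons.
2 × 6 × 3 × 1 × 2 × 2 × 2 = 288.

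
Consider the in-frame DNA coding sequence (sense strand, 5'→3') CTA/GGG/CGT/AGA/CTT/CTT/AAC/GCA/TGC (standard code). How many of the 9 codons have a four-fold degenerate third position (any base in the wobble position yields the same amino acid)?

6

Codon 1 CTA (Leu): third position 4-fold.
Codon 2 GGG (Gly): third position 4-fold.
Codon 3 CGT (Arg): third position 4-fold.
Codon 4 AGA (Arg): third position 2-fold.
Codon 5 CTT (Leu): third position 4-fold.
Codon 6 CTT (Leu): third position 4-fold.
Codon 7 AAC (Asn): third position 2-fold.
Codon 8 GCA (Ala): third position 4-fold.
Codon 9 TGC (Cys): third position 2-fold.
Four-fold degenerate third positions: 6.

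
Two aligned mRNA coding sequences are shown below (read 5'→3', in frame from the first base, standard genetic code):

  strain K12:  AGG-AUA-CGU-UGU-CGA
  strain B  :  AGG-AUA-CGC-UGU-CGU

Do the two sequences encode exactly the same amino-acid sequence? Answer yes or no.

yes

Codon 1: AGG Arg / AGG Arg — identical.
Codon 2: AUA Ile / AUA Ile — identical.
Codon 3: CGU Arg / CGC Arg — synonymous.
Codon 4: UGU Cys / UGU Cys — identical.
Codon 5: CGA Arg / CGU Arg — synonymous.
Nonsynonymous differences: 0 → same protein.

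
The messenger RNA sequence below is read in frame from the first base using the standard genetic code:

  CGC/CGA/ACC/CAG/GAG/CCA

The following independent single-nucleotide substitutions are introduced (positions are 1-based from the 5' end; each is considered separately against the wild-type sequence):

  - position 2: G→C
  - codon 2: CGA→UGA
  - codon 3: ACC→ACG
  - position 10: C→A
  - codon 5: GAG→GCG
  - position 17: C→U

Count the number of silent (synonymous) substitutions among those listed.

Codon 1: CGC (Arg) → CCC (Pro) — missense.
Codon 2: CGA (Arg) → UGA (Stop) — nonsense.
Codon 3: ACC (Thr) → ACG (Thr) — synonymous.
Codon 4: CAG (Gln) → AAG (Lys) — missense.
Codon 5: GAG (Glu) → GCG (Ala) — missense.
Codon 6: CCA (Pro) → CUA (Leu) — missense.
Synonymous: 1 of 6.

1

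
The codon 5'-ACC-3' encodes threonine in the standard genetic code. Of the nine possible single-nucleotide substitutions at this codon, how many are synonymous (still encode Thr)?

3

Position 1: none → 0 synonymous.
Position 2: none → 0 synonymous.
Position 3: ACT, ACA, ACG → 3 synonymous.
Total: 0 + 0 + 3 = 3.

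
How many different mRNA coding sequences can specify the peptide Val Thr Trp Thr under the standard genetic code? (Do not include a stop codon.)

64

Val: 4 codons.
Thr: 4 codons.
Trp: 1 codon.
Thr: 4 codons.
4 × 4 × 1 × 4 = 64.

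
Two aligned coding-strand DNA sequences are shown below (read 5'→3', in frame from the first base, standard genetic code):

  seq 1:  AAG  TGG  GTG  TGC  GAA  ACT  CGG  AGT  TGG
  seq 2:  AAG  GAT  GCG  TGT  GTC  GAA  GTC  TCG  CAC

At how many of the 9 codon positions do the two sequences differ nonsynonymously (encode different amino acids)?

Codon 1: AAG Lys / AAG Lys — identical.
Codon 2: TGG Trp / GAT Asp — nonsynonymous.
Codon 3: GTG Val / GCG Ala — nonsynonymous.
Codon 4: TGC Cys / TGT Cys — synonymous.
Codon 5: GAA Glu / GTC Val — nonsynonymous.
Codon 6: ACT Thr / GAA Glu — nonsynonymous.
Codon 7: CGG Arg / GTC Val — nonsynonymous.
Codon 8: AGT Ser / TCG Ser — synonymous.
Codon 9: TGG Trp / CAC His — nonsynonymous.
Nonsynonymous differences: 6.

6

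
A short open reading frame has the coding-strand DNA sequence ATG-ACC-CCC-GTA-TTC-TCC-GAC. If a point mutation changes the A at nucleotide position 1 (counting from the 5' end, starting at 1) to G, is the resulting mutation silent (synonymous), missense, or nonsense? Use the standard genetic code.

Position 1 falls in codon 1: ATG → Met.
After the substitution the codon is GTG → Val.
Met ≠ Val, so this is a missense mutation.

missense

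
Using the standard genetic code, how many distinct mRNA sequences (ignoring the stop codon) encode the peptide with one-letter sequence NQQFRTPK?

Asn: 2 codons.
Gln: 2 codons.
Gln: 2 codons.
Phe: 2 codons.
Arg: 6 codons.
Thr: 4 codons.
Pro: 4 codons.
Lys: 2 codons.
2 × 2 × 2 × 2 × 6 × 4 × 4 × 2 = 3072.

3072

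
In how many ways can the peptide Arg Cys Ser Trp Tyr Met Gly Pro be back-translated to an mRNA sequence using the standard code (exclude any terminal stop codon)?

Arg: 6 codons.
Cys: 2 codons.
Ser: 6 codons.
Trp: 1 codon.
Tyr: 2 codons.
Met: 1 codon.
Gly: 4 codons.
Pro: 4 codons.
6 × 2 × 6 × 1 × 2 × 1 × 4 × 4 = 2304.

2304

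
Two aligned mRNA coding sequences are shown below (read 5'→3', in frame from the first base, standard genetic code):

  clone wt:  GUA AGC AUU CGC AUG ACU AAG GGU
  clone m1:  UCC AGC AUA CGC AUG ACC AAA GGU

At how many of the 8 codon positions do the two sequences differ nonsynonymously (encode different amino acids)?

1

Codon 1: GUA Val / UCC Ser — nonsynonymous.
Codon 2: AGC Ser / AGC Ser — identical.
Codon 3: AUU Ile / AUA Ile — synonymous.
Codon 4: CGC Arg / CGC Arg — identical.
Codon 5: AUG Met / AUG Met — identical.
Codon 6: ACU Thr / ACC Thr — synonymous.
Codon 7: AAG Lys / AAA Lys — synonymous.
Codon 8: GGU Gly / GGU Gly — identical.
Nonsynonymous differences: 1.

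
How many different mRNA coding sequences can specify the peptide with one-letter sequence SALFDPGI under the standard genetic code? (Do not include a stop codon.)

27648

Ser: 6 codons.
Ala: 4 codons.
Leu: 6 codons.
Phe: 2 codons.
Asp: 2 codons.
Pro: 4 codons.
Gly: 4 codons.
Ile: 3 codons.
6 × 4 × 6 × 2 × 2 × 4 × 4 × 3 = 27648.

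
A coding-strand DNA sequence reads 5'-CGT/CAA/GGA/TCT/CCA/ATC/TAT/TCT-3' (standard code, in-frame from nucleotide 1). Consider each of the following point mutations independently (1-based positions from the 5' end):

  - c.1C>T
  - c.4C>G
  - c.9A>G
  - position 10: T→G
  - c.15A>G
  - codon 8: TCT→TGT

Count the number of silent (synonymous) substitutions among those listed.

2

Codon 1: CGT (Arg) → TGT (Cys) — missense.
Codon 2: CAA (Gln) → GAA (Glu) — missense.
Codon 3: GGA (Gly) → GGG (Gly) — synonymous.
Codon 4: TCT (Ser) → GCT (Ala) — missense.
Codon 5: CCA (Pro) → CCG (Pro) — synonymous.
Codon 8: TCT (Ser) → TGT (Cys) — missense.
Synonymous: 2 of 6.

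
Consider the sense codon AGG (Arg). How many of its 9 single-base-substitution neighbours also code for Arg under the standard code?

2

Position 1: CGG → 1 synonymous.
Position 2: none → 0 synonymous.
Position 3: AGA → 1 synonymous.
Total: 1 + 0 + 1 = 2.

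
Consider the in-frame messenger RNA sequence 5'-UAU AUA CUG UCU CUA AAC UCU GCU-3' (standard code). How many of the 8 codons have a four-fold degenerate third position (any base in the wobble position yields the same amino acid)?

Codon 1 UAU (Tyr): third position 2-fold.
Codon 2 AUA (Ile): third position 3-fold.
Codon 3 CUG (Leu): third position 4-fold.
Codon 4 UCU (Ser): third position 4-fold.
Codon 5 CUA (Leu): third position 4-fold.
Codon 6 AAC (Asn): third position 2-fold.
Codon 7 UCU (Ser): third position 4-fold.
Codon 8 GCU (Ala): third position 4-fold.
Four-fold degenerate third positions: 5.

5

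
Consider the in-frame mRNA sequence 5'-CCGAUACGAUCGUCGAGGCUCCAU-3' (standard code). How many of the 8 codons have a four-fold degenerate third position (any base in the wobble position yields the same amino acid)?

5

Codon 1 CCG (Pro): third position 4-fold.
Codon 2 AUA (Ile): third position 3-fold.
Codon 3 CGA (Arg): third position 4-fold.
Codon 4 UCG (Ser): third position 4-fold.
Codon 5 UCG (Ser): third position 4-fold.
Codon 6 AGG (Arg): third position 2-fold.
Codon 7 CUC (Leu): third position 4-fold.
Codon 8 CAU (His): third position 2-fold.
Four-fold degenerate third positions: 5.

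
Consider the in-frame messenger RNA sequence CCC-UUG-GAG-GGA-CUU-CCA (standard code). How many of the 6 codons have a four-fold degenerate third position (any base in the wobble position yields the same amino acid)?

Codon 1 CCC (Pro): third position 4-fold.
Codon 2 UUG (Leu): third position 2-fold.
Codon 3 GAG (Glu): third position 2-fold.
Codon 4 GGA (Gly): third position 4-fold.
Codon 5 CUU (Leu): third position 4-fold.
Codon 6 CCA (Pro): third position 4-fold.
Four-fold degenerate third positions: 4.

4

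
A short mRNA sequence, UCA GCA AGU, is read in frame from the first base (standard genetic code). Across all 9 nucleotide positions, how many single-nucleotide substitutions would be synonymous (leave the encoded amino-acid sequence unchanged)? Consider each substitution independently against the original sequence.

7

Codon 1 (UCA, Ser): 3 synonymous substitutions.
Codon 2 (GCA, Ala): 3 synonymous substitutions.
Codon 3 (AGU, Ser): 1 synonymous substitution.
Total: 3 + 3 + 1 = 7.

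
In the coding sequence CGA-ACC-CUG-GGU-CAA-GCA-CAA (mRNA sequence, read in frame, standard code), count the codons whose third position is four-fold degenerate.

5

Codon 1 CGA (Arg): third position 4-fold.
Codon 2 ACC (Thr): third position 4-fold.
Codon 3 CUG (Leu): third position 4-fold.
Codon 4 GGU (Gly): third position 4-fold.
Codon 5 CAA (Gln): third position 2-fold.
Codon 6 GCA (Ala): third position 4-fold.
Codon 7 CAA (Gln): third position 2-fold.
Four-fold degenerate third positions: 5.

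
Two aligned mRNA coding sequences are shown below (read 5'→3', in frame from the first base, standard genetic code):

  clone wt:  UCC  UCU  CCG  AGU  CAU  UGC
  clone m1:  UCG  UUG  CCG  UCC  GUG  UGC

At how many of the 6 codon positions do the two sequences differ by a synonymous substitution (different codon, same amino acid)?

Codon 1: UCC Ser / UCG Ser — synonymous.
Codon 2: UCU Ser / UUG Leu — nonsynonymous.
Codon 3: CCG Pro / CCG Pro — identical.
Codon 4: AGU Ser / UCC Ser — synonymous.
Codon 5: CAU His / GUG Val — nonsynonymous.
Codon 6: UGC Cys / UGC Cys — identical.
Synonymous differences: 2.

2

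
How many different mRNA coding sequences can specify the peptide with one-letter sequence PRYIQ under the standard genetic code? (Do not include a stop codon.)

288

Pro: 4 codons.
Arg: 6 codons.
Tyr: 2 codons.
Ile: 3 codons.
Gln: 2 codons.
4 × 6 × 2 × 3 × 2 = 288.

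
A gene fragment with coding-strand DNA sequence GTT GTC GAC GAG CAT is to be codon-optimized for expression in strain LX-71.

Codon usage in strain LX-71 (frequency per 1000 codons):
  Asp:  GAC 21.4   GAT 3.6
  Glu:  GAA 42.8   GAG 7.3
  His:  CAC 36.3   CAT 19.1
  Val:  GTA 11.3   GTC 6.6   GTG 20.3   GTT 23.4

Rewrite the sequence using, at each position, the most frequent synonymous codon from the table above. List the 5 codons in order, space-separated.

Codon 1 (Val): best is GTT at 23.4.
Codon 2 (Val): best is GTT at 23.4.
Codon 3 (Asp): best is GAC at 21.4.
Codon 4 (Glu): best is GAA at 42.8.
Codon 5 (His): best is CAC at 36.3.

GTT GTT GAC GAA CAC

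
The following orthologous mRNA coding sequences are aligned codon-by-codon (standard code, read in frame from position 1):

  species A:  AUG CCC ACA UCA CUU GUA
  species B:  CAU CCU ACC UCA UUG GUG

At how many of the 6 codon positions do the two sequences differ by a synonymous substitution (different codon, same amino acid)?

Codon 1: AUG Met / CAU His — nonsynonymous.
Codon 2: CCC Pro / CCU Pro — synonymous.
Codon 3: ACA Thr / ACC Thr — synonymous.
Codon 4: UCA Ser / UCA Ser — identical.
Codon 5: CUU Leu / UUG Leu — synonymous.
Codon 6: GUA Val / GUG Val — synonymous.
Synonymous differences: 4.

4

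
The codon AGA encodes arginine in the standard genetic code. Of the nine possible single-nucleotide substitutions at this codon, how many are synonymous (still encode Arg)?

Position 1: CGA → 1 synonymous.
Position 2: none → 0 synonymous.
Position 3: AGG → 1 synonymous.
Total: 1 + 0 + 1 = 2.

2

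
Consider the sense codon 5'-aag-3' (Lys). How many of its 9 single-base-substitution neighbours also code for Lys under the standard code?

1

Position 1: none → 0 synonymous.
Position 2: none → 0 synonymous.
Position 3: AAA → 1 synonymous.
Total: 0 + 0 + 1 = 1.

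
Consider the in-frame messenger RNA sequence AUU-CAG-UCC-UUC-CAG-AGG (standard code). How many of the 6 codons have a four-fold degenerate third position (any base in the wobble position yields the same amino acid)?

Codon 1 AUU (Ile): third position 3-fold.
Codon 2 CAG (Gln): third position 2-fold.
Codon 3 UCC (Ser): third position 4-fold.
Codon 4 UUC (Phe): third position 2-fold.
Codon 5 CAG (Gln): third position 2-fold.
Codon 6 AGG (Arg): third position 2-fold.
Four-fold degenerate third positions: 1.

1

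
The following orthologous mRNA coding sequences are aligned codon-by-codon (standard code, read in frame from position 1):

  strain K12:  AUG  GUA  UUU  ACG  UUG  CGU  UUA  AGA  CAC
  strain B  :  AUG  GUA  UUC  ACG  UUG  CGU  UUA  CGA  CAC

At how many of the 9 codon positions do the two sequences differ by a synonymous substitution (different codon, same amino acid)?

2

Codon 1: AUG Met / AUG Met — identical.
Codon 2: GUA Val / GUA Val — identical.
Codon 3: UUU Phe / UUC Phe — synonymous.
Codon 4: ACG Thr / ACG Thr — identical.
Codon 5: UUG Leu / UUG Leu — identical.
Codon 6: CGU Arg / CGU Arg — identical.
Codon 7: UUA Leu / UUA Leu — identical.
Codon 8: AGA Arg / CGA Arg — synonymous.
Codon 9: CAC His / CAC His — identical.
Synonymous differences: 2.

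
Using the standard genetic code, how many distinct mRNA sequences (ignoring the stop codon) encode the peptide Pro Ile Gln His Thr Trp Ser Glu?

Pro: 4 codons.
Ile: 3 codons.
Gln: 2 codons.
His: 2 codons.
Thr: 4 codons.
Trp: 1 codon.
Ser: 6 codons.
Glu: 2 codons.
4 × 3 × 2 × 2 × 4 × 1 × 6 × 2 = 2304.

2304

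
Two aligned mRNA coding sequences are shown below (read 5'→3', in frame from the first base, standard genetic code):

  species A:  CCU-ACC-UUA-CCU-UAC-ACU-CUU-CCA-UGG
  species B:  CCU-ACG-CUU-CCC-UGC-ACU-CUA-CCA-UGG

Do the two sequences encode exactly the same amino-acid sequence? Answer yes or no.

no

Codon 1: CCU Pro / CCU Pro — identical.
Codon 2: ACC Thr / ACG Thr — synonymous.
Codon 3: UUA Leu / CUU Leu — synonymous.
Codon 4: CCU Pro / CCC Pro — synonymous.
Codon 5: UAC Tyr / UGC Cys — nonsynonymous.
Codon 6: ACU Thr / ACU Thr — identical.
Codon 7: CUU Leu / CUA Leu — synonymous.
Codon 8: CCA Pro / CCA Pro — identical.
Codon 9: UGG Trp / UGG Trp — identical.
Nonsynonymous differences: 1 → different protein.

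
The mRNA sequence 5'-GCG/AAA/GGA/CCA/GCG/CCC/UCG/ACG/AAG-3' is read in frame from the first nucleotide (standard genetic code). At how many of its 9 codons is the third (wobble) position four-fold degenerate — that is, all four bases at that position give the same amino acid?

Codon 1 GCG (Ala): third position 4-fold.
Codon 2 AAA (Lys): third position 2-fold.
Codon 3 GGA (Gly): third position 4-fold.
Codon 4 CCA (Pro): third position 4-fold.
Codon 5 GCG (Ala): third position 4-fold.
Codon 6 CCC (Pro): third position 4-fold.
Codon 7 UCG (Ser): third position 4-fold.
Codon 8 ACG (Thr): third position 4-fold.
Codon 9 AAG (Lys): third position 2-fold.
Four-fold degenerate third positions: 7.

7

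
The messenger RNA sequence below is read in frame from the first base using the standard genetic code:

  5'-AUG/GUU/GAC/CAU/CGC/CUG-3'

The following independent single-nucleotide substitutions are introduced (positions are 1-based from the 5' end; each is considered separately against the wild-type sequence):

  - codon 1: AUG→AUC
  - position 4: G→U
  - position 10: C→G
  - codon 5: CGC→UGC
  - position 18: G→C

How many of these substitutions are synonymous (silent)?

Codon 1: AUG (Met) → AUC (Ile) — missense.
Codon 2: GUU (Val) → UUU (Phe) — missense.
Codon 4: CAU (His) → GAU (Asp) — missense.
Codon 5: CGC (Arg) → UGC (Cys) — missense.
Codon 6: CUG (Leu) → CUC (Leu) — synonymous.
Synonymous: 1 of 5.

1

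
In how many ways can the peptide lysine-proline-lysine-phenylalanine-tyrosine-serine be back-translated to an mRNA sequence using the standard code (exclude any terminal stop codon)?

Lys: 2 codons.
Pro: 4 codons.
Lys: 2 codons.
Phe: 2 codons.
Tyr: 2 codons.
Ser: 6 codons.
2 × 4 × 2 × 2 × 2 × 6 = 384.

384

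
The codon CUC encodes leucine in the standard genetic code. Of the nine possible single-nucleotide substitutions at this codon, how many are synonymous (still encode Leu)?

Position 1: none → 0 synonymous.
Position 2: none → 0 synonymous.
Position 3: CUU, CUA, CUG → 3 synonymous.
Total: 0 + 0 + 3 = 3.

3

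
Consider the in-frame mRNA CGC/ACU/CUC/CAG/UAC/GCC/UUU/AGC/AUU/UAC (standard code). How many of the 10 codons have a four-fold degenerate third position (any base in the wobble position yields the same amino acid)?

4

Codon 1 CGC (Arg): third position 4-fold.
Codon 2 ACU (Thr): third position 4-fold.
Codon 3 CUC (Leu): third position 4-fold.
Codon 4 CAG (Gln): third position 2-fold.
Codon 5 UAC (Tyr): third position 2-fold.
Codon 6 GCC (Ala): third position 4-fold.
Codon 7 UUU (Phe): third position 2-fold.
Codon 8 AGC (Ser): third position 2-fold.
Codon 9 AUU (Ile): third position 3-fold.
Codon 10 UAC (Tyr): third position 2-fold.
Four-fold degenerate third positions: 4.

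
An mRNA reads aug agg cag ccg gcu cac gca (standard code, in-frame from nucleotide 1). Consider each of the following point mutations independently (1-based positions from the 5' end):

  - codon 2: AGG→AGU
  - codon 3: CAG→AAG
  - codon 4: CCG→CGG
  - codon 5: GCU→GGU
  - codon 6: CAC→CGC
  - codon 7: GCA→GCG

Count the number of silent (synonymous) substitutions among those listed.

Codon 2: AGG (Arg) → AGU (Ser) — missense.
Codon 3: CAG (Gln) → AAG (Lys) — missense.
Codon 4: CCG (Pro) → CGG (Arg) — missense.
Codon 5: GCU (Ala) → GGU (Gly) — missense.
Codon 6: CAC (His) → CGC (Arg) — missense.
Codon 7: GCA (Ala) → GCG (Ala) — synonymous.
Synonymous: 1 of 6.

1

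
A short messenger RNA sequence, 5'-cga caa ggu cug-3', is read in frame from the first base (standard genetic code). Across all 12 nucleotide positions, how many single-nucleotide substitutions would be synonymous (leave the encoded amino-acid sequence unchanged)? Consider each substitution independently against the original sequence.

Codon 1 (CGA, Arg): 4 synonymous substitutions.
Codon 2 (CAA, Gln): 1 synonymous substitution.
Codon 3 (GGU, Gly): 3 synonymous substitutions.
Codon 4 (CUG, Leu): 4 synonymous substitutions.
Total: 4 + 1 + 3 + 4 = 12.

12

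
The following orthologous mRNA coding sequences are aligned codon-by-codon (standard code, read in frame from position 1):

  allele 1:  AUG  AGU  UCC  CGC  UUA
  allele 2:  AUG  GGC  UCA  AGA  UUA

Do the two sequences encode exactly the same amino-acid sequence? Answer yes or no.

Codon 1: AUG Met / AUG Met — identical.
Codon 2: AGU Ser / GGC Gly — nonsynonymous.
Codon 3: UCC Ser / UCA Ser — synonymous.
Codon 4: CGC Arg / AGA Arg — synonymous.
Codon 5: UUA Leu / UUA Leu — identical.
Nonsynonymous differences: 1 → different protein.

no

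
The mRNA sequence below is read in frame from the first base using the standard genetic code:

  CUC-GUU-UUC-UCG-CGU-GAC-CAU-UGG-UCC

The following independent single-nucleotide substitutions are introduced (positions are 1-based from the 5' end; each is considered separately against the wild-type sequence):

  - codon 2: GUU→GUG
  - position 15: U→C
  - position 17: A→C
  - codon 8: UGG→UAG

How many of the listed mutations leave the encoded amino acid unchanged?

2

Codon 2: GUU (Val) → GUG (Val) — synonymous.
Codon 5: CGU (Arg) → CGC (Arg) — synonymous.
Codon 6: GAC (Asp) → GCC (Ala) — missense.
Codon 8: UGG (Trp) → UAG (Stop) — nonsense.
Synonymous: 2 of 4.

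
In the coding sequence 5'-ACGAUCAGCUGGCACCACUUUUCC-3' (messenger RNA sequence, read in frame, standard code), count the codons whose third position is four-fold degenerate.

2

Codon 1 ACG (Thr): third position 4-fold.
Codon 2 AUC (Ile): third position 3-fold.
Codon 3 AGC (Ser): third position 2-fold.
Codon 4 UGG (Trp): third position 1-fold.
Codon 5 CAC (His): third position 2-fold.
Codon 6 CAC (His): third position 2-fold.
Codon 7 UUU (Phe): third position 2-fold.
Codon 8 UCC (Ser): third position 4-fold.
Four-fold degenerate third positions: 2.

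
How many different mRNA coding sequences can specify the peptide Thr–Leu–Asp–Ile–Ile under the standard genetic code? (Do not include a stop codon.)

Thr: 4 codons.
Leu: 6 codons.
Asp: 2 codons.
Ile: 3 codons.
Ile: 3 codons.
4 × 6 × 2 × 3 × 3 = 432.

432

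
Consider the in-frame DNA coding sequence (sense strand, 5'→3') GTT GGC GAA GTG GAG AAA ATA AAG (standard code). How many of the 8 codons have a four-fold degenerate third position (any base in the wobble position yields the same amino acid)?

3

Codon 1 GTT (Val): third position 4-fold.
Codon 2 GGC (Gly): third position 4-fold.
Codon 3 GAA (Glu): third position 2-fold.
Codon 4 GTG (Val): third position 4-fold.
Codon 5 GAG (Glu): third position 2-fold.
Codon 6 AAA (Lys): third position 2-fold.
Codon 7 ATA (Ile): third position 3-fold.
Codon 8 AAG (Lys): third position 2-fold.
Four-fold degenerate third positions: 3.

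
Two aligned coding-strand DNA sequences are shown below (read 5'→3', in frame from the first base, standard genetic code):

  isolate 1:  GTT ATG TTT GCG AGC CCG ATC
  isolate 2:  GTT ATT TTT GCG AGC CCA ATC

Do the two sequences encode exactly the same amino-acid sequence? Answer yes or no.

no

Codon 1: GTT Val / GTT Val — identical.
Codon 2: ATG Met / ATT Ile — nonsynonymous.
Codon 3: TTT Phe / TTT Phe — identical.
Codon 4: GCG Ala / GCG Ala — identical.
Codon 5: AGC Ser / AGC Ser — identical.
Codon 6: CCG Pro / CCA Pro — synonymous.
Codon 7: ATC Ile / ATC Ile — identical.
Nonsynonymous differences: 1 → different protein.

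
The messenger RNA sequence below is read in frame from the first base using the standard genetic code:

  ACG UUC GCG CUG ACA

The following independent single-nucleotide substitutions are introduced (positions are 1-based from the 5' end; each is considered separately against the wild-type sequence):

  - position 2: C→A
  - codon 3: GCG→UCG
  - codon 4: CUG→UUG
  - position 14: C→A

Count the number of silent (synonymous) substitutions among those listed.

1

Codon 1: ACG (Thr) → AAG (Lys) — missense.
Codon 3: GCG (Ala) → UCG (Ser) — missense.
Codon 4: CUG (Leu) → UUG (Leu) — synonymous.
Codon 5: ACA (Thr) → AAA (Lys) — missense.
Synonymous: 1 of 4.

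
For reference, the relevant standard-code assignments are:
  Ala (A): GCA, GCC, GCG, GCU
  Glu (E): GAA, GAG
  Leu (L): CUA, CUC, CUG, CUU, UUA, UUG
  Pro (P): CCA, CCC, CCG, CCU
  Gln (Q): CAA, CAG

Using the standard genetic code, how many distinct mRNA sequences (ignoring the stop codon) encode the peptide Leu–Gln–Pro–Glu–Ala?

Leu: 6 codons.
Gln: 2 codons.
Pro: 4 codons.
Glu: 2 codons.
Ala: 4 codons.
6 × 2 × 4 × 2 × 4 = 384.

384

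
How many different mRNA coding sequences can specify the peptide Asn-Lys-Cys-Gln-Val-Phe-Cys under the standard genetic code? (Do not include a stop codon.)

Asn: 2 codons.
Lys: 2 codons.
Cys: 2 codons.
Gln: 2 codons.
Val: 4 codons.
Phe: 2 codons.
Cys: 2 codons.
2 × 2 × 2 × 2 × 4 × 2 × 2 = 256.

256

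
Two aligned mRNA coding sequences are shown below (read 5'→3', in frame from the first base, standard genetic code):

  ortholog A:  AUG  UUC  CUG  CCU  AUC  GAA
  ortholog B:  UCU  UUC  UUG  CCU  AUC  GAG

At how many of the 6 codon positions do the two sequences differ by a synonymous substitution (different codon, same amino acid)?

2

Codon 1: AUG Met / UCU Ser — nonsynonymous.
Codon 2: UUC Phe / UUC Phe — identical.
Codon 3: CUG Leu / UUG Leu — synonymous.
Codon 4: CCU Pro / CCU Pro — identical.
Codon 5: AUC Ile / AUC Ile — identical.
Codon 6: GAA Glu / GAG Glu — synonymous.
Synonymous differences: 2.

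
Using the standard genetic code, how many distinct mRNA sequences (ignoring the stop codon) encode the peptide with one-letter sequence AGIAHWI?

1152

Ala: 4 codons.
Gly: 4 codons.
Ile: 3 codons.
Ala: 4 codons.
His: 2 codons.
Trp: 1 codon.
Ile: 3 codons.
4 × 4 × 3 × 4 × 2 × 1 × 3 = 1152.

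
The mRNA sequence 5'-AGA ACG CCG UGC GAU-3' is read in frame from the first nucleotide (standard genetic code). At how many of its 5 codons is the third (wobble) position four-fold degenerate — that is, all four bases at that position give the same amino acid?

2

Codon 1 AGA (Arg): third position 2-fold.
Codon 2 ACG (Thr): third position 4-fold.
Codon 3 CCG (Pro): third position 4-fold.
Codon 4 UGC (Cys): third position 2-fold.
Codon 5 GAU (Asp): third position 2-fold.
Four-fold degenerate third positions: 2.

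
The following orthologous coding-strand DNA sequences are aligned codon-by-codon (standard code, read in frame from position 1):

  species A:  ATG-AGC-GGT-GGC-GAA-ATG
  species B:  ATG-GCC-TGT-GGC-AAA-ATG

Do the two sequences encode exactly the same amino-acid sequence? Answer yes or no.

Codon 1: ATG Met / ATG Met — identical.
Codon 2: AGC Ser / GCC Ala — nonsynonymous.
Codon 3: GGT Gly / TGT Cys — nonsynonymous.
Codon 4: GGC Gly / GGC Gly — identical.
Codon 5: GAA Glu / AAA Lys — nonsynonymous.
Codon 6: ATG Met / ATG Met — identical.
Nonsynonymous differences: 3 → different protein.

no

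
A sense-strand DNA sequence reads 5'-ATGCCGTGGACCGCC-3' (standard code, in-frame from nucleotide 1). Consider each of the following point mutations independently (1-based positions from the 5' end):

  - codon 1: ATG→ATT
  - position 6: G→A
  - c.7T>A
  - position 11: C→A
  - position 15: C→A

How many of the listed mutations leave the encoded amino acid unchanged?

2

Codon 1: ATG (Met) → ATT (Ile) — missense.
Codon 2: CCG (Pro) → CCA (Pro) — synonymous.
Codon 3: TGG (Trp) → AGG (Arg) — missense.
Codon 4: ACC (Thr) → AAC (Asn) — missense.
Codon 5: GCC (Ala) → GCA (Ala) — synonymous.
Synonymous: 2 of 5.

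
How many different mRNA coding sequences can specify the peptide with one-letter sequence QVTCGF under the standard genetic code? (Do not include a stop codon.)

512

Gln: 2 codons.
Val: 4 codons.
Thr: 4 codons.
Cys: 2 codons.
Gly: 4 codons.
Phe: 2 codons.
2 × 4 × 4 × 2 × 4 × 2 = 512.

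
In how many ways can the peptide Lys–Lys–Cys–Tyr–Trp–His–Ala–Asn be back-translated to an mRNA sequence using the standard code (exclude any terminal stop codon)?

Lys: 2 codons.
Lys: 2 codons.
Cys: 2 codons.
Tyr: 2 codons.
Trp: 1 codon.
His: 2 codons.
Ala: 4 codons.
Asn: 2 codons.
2 × 2 × 2 × 2 × 1 × 2 × 4 × 2 = 256.

256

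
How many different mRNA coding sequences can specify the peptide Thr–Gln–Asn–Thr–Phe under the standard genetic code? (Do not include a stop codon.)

Thr: 4 codons.
Gln: 2 codons.
Asn: 2 codons.
Thr: 4 codons.
Phe: 2 codons.
4 × 2 × 2 × 4 × 2 = 128.

128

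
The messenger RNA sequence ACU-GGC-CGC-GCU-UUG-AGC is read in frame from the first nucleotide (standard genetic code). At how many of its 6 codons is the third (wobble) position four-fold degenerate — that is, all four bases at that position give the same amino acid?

4

Codon 1 ACU (Thr): third position 4-fold.
Codon 2 GGC (Gly): third position 4-fold.
Codon 3 CGC (Arg): third position 4-fold.
Codon 4 GCU (Ala): third position 4-fold.
Codon 5 UUG (Leu): third position 2-fold.
Codon 6 AGC (Ser): third position 2-fold.
Four-fold degenerate third positions: 4.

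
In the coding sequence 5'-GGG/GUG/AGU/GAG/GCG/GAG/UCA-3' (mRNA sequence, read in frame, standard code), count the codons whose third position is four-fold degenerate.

Codon 1 GGG (Gly): third position 4-fold.
Codon 2 GUG (Val): third position 4-fold.
Codon 3 AGU (Ser): third position 2-fold.
Codon 4 GAG (Glu): third position 2-fold.
Codon 5 GCG (Ala): third position 4-fold.
Codon 6 GAG (Glu): third position 2-fold.
Codon 7 UCA (Ser): third position 4-fold.
Four-fold degenerate third positions: 4.

4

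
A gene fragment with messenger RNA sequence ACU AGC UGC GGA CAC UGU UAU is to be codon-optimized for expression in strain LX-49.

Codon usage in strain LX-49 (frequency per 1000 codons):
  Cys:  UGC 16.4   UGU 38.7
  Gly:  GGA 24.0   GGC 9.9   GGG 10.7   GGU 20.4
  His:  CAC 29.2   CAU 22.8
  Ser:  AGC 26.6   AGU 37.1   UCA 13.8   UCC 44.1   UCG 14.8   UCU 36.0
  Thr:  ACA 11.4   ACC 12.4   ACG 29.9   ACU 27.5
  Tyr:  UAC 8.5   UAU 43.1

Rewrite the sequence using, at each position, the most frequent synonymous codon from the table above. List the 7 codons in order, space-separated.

ACG UCC UGU GGA CAC UGU UAU

Codon 1 (Thr): best is ACG at 29.9.
Codon 2 (Ser): best is UCC at 44.1.
Codon 3 (Cys): best is UGU at 38.7.
Codon 4 (Gly): best is GGA at 24.0.
Codon 5 (His): best is CAC at 29.2.
Codon 6 (Cys): best is UGU at 38.7.
Codon 7 (Tyr): best is UAU at 43.1.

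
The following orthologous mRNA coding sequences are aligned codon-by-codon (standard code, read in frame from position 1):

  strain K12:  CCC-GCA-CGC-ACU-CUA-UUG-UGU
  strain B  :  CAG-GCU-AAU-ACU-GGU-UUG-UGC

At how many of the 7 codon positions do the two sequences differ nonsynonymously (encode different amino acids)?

Codon 1: CCC Pro / CAG Gln — nonsynonymous.
Codon 2: GCA Ala / GCU Ala — synonymous.
Codon 3: CGC Arg / AAU Asn — nonsynonymous.
Codon 4: ACU Thr / ACU Thr — identical.
Codon 5: CUA Leu / GGU Gly — nonsynonymous.
Codon 6: UUG Leu / UUG Leu — identical.
Codon 7: UGU Cys / UGC Cys — synonymous.
Nonsynonymous differences: 3.

3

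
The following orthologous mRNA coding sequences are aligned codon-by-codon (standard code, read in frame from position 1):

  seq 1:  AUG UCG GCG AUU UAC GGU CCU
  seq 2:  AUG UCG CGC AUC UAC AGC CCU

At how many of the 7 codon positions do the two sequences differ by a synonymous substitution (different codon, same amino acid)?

Codon 1: AUG Met / AUG Met — identical.
Codon 2: UCG Ser / UCG Ser — identical.
Codon 3: GCG Ala / CGC Arg — nonsynonymous.
Codon 4: AUU Ile / AUC Ile — synonymous.
Codon 5: UAC Tyr / UAC Tyr — identical.
Codon 6: GGU Gly / AGC Ser — nonsynonymous.
Codon 7: CCU Pro / CCU Pro — identical.
Synonymous differences: 1.

1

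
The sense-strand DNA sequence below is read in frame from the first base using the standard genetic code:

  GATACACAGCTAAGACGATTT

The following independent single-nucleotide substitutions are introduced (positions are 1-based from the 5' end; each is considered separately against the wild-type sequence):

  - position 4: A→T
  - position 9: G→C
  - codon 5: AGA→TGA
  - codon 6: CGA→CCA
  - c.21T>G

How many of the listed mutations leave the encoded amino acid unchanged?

0

Codon 2: ACA (Thr) → TCA (Ser) — missense.
Codon 3: CAG (Gln) → CAC (His) — missense.
Codon 5: AGA (Arg) → TGA (Stop) — nonsense.
Codon 6: CGA (Arg) → CCA (Pro) — missense.
Codon 7: TTT (Phe) → TTG (Leu) — missense.
Synonymous: 0 of 5.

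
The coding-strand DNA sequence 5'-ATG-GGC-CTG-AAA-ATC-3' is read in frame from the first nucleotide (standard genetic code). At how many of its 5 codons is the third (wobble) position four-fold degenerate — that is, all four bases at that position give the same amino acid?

Codon 1 ATG (Met): third position 1-fold.
Codon 2 GGC (Gly): third position 4-fold.
Codon 3 CTG (Leu): third position 4-fold.
Codon 4 AAA (Lys): third position 2-fold.
Codon 5 ATC (Ile): third position 3-fold.
Four-fold degenerate third positions: 2.

2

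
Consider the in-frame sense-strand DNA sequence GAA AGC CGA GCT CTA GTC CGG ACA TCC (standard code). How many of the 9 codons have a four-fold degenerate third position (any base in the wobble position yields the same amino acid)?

Codon 1 GAA (Glu): third position 2-fold.
Codon 2 AGC (Ser): third position 2-fold.
Codon 3 CGA (Arg): third position 4-fold.
Codon 4 GCT (Ala): third position 4-fold.
Codon 5 CTA (Leu): third position 4-fold.
Codon 6 GTC (Val): third position 4-fold.
Codon 7 CGG (Arg): third position 4-fold.
Codon 8 ACA (Thr): third position 4-fold.
Codon 9 TCC (Ser): third position 4-fold.
Four-fold degenerate third positions: 7.

7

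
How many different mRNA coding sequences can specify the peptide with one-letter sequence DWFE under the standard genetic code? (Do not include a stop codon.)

8

Asp: 2 codons.
Trp: 1 codon.
Phe: 2 codons.
Glu: 2 codons.
2 × 1 × 2 × 2 = 8.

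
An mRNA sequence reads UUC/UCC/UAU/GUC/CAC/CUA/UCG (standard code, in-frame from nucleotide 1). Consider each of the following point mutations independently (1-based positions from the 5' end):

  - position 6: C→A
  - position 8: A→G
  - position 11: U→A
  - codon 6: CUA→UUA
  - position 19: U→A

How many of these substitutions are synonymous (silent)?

Codon 2: UCC (Ser) → UCA (Ser) — synonymous.
Codon 3: UAU (Tyr) → UGU (Cys) — missense.
Codon 4: GUC (Val) → GAC (Asp) — missense.
Codon 6: CUA (Leu) → UUA (Leu) — synonymous.
Codon 7: UCG (Ser) → ACG (Thr) — missense.
Synonymous: 2 of 5.

2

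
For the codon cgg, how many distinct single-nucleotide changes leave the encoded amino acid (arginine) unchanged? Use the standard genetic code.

4

Position 1: AGG → 1 synonymous.
Position 2: none → 0 synonymous.
Position 3: CGT, CGC, CGA → 3 synonymous.
Total: 1 + 0 + 3 = 4.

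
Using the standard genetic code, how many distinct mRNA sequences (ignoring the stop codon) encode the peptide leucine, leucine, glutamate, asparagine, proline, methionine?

576

Leu: 6 codons.
Leu: 6 codons.
Glu: 2 codons.
Asn: 2 codons.
Pro: 4 codons.
Met: 1 codon.
6 × 6 × 2 × 2 × 4 × 1 = 576.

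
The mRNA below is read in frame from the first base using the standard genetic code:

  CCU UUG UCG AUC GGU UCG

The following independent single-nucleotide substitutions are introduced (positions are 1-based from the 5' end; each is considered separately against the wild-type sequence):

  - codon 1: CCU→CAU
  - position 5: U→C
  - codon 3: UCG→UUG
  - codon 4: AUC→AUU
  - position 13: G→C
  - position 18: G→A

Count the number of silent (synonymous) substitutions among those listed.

2

Codon 1: CCU (Pro) → CAU (His) — missense.
Codon 2: UUG (Leu) → UCG (Ser) — missense.
Codon 3: UCG (Ser) → UUG (Leu) — missense.
Codon 4: AUC (Ile) → AUU (Ile) — synonymous.
Codon 5: GGU (Gly) → CGU (Arg) — missense.
Codon 6: UCG (Ser) → UCA (Ser) — synonymous.
Synonymous: 2 of 6.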